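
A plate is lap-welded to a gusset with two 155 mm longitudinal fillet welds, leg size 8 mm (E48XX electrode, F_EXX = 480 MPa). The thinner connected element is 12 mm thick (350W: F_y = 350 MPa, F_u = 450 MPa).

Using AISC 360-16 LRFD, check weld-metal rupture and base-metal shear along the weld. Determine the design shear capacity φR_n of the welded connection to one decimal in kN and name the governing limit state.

Weld metal: throat = 0.707×8 = 5.656 mm, L = 2×155 = 310 mm. φR_n = 0.75 × 0.6 × 480 × 5.656 × 310 = 378.7 kN.
Base metal shear (12 mm plate): yield φR_n = 1.0×0.6×350×12×310 = 781.2 kN; rupture φR_n = 0.75×0.6×450×12×310 = 753.3 kN; take 753.3 kN (rupture).
Governing: min(378.7, 753.3) = 378.7 kN → weld metal.

378.7 kN (weld metal governs)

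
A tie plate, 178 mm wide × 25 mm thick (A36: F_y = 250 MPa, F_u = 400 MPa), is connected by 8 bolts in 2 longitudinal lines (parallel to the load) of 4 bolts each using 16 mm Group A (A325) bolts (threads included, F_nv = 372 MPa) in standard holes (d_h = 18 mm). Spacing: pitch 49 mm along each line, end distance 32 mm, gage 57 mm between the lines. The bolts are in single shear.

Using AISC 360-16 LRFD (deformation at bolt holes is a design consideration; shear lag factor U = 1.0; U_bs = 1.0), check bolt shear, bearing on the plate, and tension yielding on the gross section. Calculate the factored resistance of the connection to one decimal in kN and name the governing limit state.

Bolt shear: A_b = π(16)²/4 = 201.06 mm². φR_n = 0.75 × 372 × 201.06 × 8 × 1 = 448.8 kN.
Bearing (25 mm plate, F_u = 400 MPa): end bolts L_c = 32 − 18/2 = 23, R_n = min(1.2×23×25×400, 2.4×16×25×400) = 276 kN/bolt; interior L_c = 49 − 18 = 31, R_n = 372 kN/bolt. φR_n = 0.75 × (2×276 + 6×372) = 2088.0 kN.
Tension yield (gross): A_g = 178×25 = 4450 mm². φR_n = 0.90 × 250 × 4450 = 1001.3 kN.
Governing: min(448.8, 2088.0, 1001.3) = 448.8 kN → bolt shear.

448.8 kN (bolt shear governs)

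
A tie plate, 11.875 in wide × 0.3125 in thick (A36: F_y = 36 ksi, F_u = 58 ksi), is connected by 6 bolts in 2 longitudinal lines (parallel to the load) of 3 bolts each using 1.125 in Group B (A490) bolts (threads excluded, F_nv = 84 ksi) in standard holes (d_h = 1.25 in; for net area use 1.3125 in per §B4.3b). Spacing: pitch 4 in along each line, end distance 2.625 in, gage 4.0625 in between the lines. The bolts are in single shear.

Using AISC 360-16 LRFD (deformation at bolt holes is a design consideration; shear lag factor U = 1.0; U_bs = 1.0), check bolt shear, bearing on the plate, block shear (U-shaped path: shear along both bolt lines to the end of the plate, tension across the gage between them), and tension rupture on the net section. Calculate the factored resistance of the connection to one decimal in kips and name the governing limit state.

Bolt shear: A_b = π(1.125)²/4 = 0.99402 in². φR_n = 0.75 × 84 × 0.99402 × 6 × 1 = 375.7 kips.
Bearing (0.3125 in plate, F_u = 58 ksi): end bolts L_c = 2.625 − 1.25/2 = 2, R_n = min(1.2×2×0.3125×58, 2.4×1.125×0.3125×58) = 43.5 kips/bolt; interior L_c = 4 − 1.25 = 2.75, R_n = 48.938 kips/bolt. φR_n = 0.75 × (2×43.5 + 4×48.938) = 212.1 kips.
Block shear: shear path 2×[2.625+2×4] = 2×10.625 in, A_gv = 6.6406, A_nv = 2×(10.625 − 2.5×1.3125)×0.3125 = 4.5898 in²; tension across gage: (4.0625 − 1×1.3125)×0.3125 = 0.85938 in². R_n = min(0.6×58×4.5898, 0.6×36×6.6406) + 1.0×58×0.85938 = min(159.73, 143.44) + 49.844 = 193.28 kips. φR_n = 0.75 × 193.28 = 145.0 kips.
Tension rupture (net): A_n = (11.875 − 2×1.3125)×0.3125 = 2.8906 in² (U = 1.0, A_e = A_n). φR_n = 0.75 × 58 × 2.8906 = 125.7 kips.
Governing: min(375.7, 212.1, 145.0, 125.7) = 125.7 kips → net-section rupture.

125.7 kips (net-section rupture governs)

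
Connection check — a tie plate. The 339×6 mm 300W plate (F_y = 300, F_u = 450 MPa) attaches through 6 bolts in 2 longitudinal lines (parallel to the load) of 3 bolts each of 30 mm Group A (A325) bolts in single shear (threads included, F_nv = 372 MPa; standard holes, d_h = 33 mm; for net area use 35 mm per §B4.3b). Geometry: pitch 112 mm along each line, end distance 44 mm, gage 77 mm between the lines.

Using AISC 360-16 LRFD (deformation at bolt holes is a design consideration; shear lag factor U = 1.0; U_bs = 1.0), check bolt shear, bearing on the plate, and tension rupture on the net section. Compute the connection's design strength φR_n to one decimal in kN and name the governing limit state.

544.7 kN (net-section rupture governs)

Bolt shear: A_b = π(30)²/4 = 706.86 mm². φR_n = 0.75 × 372 × 706.86 × 6 × 1 = 1183.3 kN.
Bearing (6 mm plate, F_u = 450 MPa): end bolts L_c = 44 − 33/2 = 27.5, R_n = min(1.2×27.5×6×450, 2.4×30×6×450) = 89.1 kN/bolt; interior L_c = 112 − 33 = 79, R_n = 194.4 kN/bolt. φR_n = 0.75 × (2×89.1 + 4×194.4) = 716.9 kN.
Tension rupture (net): A_n = (339 − 2×35)×6 = 1614 mm² (U = 1.0, A_e = A_n). φR_n = 0.75 × 450 × 1614 = 544.7 kN.
Governing: min(1183.3, 716.9, 544.7) = 544.7 kN → net-section rupture.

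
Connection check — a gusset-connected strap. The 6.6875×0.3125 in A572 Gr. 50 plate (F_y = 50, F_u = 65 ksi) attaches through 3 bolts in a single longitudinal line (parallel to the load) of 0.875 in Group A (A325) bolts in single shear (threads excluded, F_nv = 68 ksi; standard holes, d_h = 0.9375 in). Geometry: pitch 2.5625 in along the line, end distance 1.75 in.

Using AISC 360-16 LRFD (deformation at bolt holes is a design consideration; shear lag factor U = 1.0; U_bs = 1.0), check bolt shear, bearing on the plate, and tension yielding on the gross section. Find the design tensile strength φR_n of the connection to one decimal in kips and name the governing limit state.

82.8 kips (bearing governs)

Bolt shear: A_b = π(0.875)²/4 = 0.60132 in². φR_n = 0.75 × 68 × 0.60132 × 3 × 1 = 92.0 kips.
Bearing (0.3125 in plate, F_u = 65 ksi): end bolts L_c = 1.75 − 0.9375/2 = 1.28125, R_n = min(1.2×1.28125×0.3125×65, 2.4×0.875×0.3125×65) = 31.23 kips/bolt; interior L_c = 2.5625 − 0.9375 = 1.625, R_n = 39.609 kips/bolt. φR_n = 0.75 × (1×31.23 + 2×39.609) = 82.8 kips.
Tension yield (gross): A_g = 6.6875×0.3125 = 2.0898 in². φR_n = 0.90 × 50 × 2.0898 = 94.0 kips.
Governing: min(92.0, 82.8, 94.0) = 82.8 kips → bearing.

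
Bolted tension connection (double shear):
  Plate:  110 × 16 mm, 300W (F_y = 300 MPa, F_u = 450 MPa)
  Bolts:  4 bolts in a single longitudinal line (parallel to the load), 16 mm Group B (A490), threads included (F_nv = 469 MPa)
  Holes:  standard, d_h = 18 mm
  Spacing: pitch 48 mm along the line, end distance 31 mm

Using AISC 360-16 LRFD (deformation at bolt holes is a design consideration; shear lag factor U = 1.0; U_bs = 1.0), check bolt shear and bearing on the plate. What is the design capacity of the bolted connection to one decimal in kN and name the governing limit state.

565.8 kN (bolt shear governs)

Bolt shear: A_b = π(16)²/4 = 201.06 mm². φR_n = 0.75 × 469 × 201.06 × 4 × 2 = 565.8 kN.
Bearing (16 mm plate, F_u = 450 MPa): end bolts L_c = 31 − 18/2 = 22, R_n = min(1.2×22×16×450, 2.4×16×16×450) = 190.08 kN/bolt; interior L_c = 48 − 18 = 30, R_n = 259.2 kN/bolt. φR_n = 0.75 × (1×190.08 + 3×259.2) = 725.8 kN.
Governing: min(565.8, 725.8) = 565.8 kN → bolt shear.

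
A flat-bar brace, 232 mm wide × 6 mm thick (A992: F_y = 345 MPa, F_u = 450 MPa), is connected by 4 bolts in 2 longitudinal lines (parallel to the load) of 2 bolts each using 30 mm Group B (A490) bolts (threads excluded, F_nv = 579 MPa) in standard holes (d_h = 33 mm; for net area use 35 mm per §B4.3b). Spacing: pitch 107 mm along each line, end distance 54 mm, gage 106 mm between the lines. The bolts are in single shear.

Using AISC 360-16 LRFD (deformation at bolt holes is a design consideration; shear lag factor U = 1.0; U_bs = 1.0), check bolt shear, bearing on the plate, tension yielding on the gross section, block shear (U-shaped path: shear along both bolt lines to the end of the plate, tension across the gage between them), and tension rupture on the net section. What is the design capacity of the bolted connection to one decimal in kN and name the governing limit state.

Bolt shear: A_b = π(30)²/4 = 706.86 mm². φR_n = 0.75 × 579 × 706.86 × 4 × 1 = 1227.8 kN.
Bearing (6 mm plate, F_u = 450 MPa): end bolts L_c = 54 − 33/2 = 37.5, R_n = min(1.2×37.5×6×450, 2.4×30×6×450) = 121.5 kN/bolt; interior L_c = 107 − 33 = 74, R_n = 194.4 kN/bolt. φR_n = 0.75 × (2×121.5 + 2×194.4) = 473.9 kN.
Tension yield (gross): A_g = 232×6 = 1392 mm². φR_n = 0.90 × 345 × 1392 = 432.2 kN.
Block shear: shear path 2×[54+1×107] = 2×161 mm, A_gv = 1932, A_nv = 2×(161 − 1.5×35)×6 = 1302 mm²; tension across gage: (106 − 1×35)×6 = 426 mm². R_n = min(0.6×450×1302, 0.6×345×1932) + 1.0×450×426 = min(351.54, 399.92) + 191.7 = 543.24 kN. φR_n = 0.75 × 543.24 = 407.4 kN.
Tension rupture (net): A_n = (232 − 2×35)×6 = 972 mm² (U = 1.0, A_e = A_n). φR_n = 0.75 × 450 × 972 = 328.1 kN.
Governing: min(1227.8, 473.9, 432.2, 407.4, 328.1) = 328.1 kN → net-section rupture.

328.1 kN (net-section rupture governs)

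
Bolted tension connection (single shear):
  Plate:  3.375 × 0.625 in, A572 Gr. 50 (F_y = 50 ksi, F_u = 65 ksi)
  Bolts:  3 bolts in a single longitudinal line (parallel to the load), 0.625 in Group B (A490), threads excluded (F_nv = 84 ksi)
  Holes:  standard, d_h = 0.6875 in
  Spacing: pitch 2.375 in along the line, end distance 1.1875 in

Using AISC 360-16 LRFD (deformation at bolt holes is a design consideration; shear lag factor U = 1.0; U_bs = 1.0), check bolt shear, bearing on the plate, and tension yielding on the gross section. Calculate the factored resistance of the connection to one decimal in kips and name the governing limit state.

58.0 kips (bolt shear governs)

Bolt shear: A_b = π(0.625)²/4 = 0.3068 in². φR_n = 0.75 × 84 × 0.3068 × 3 × 1 = 58.0 kips.
Bearing (0.625 in plate, F_u = 65 ksi): end bolts L_c = 1.1875 − 0.6875/2 = 0.84375, R_n = min(1.2×0.84375×0.625×65, 2.4×0.625×0.625×65) = 41.133 kips/bolt; interior L_c = 2.375 − 0.6875 = 1.6875, R_n = 60.938 kips/bolt. φR_n = 0.75 × (1×41.133 + 2×60.938) = 122.3 kips.
Tension yield (gross): A_g = 3.375×0.625 = 2.1094 in². φR_n = 0.90 × 50 × 2.1094 = 94.9 kips.
Governing: min(58.0, 122.3, 94.9) = 58.0 kips → bolt shear.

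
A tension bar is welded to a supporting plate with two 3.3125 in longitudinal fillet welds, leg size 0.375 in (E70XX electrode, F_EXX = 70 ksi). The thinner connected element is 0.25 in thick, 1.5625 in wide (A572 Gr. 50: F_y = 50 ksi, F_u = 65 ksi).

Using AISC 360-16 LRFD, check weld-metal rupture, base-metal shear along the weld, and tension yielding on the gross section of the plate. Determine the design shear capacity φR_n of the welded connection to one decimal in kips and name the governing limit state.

Weld metal: throat = 0.707×0.375 = 0.26513 in, L = 2×3.3125 = 6.625 in. φR_n = 0.75 × 0.6 × 70 × 0.26513 × 6.625 = 55.3 kips.
Base metal shear (0.25 in plate): yield φR_n = 1.0×0.6×50×0.25×6.625 = 49.7 kips; rupture φR_n = 0.75×0.6×65×0.25×6.625 = 48.4 kips; take 48.4 kips (rupture).
Tension yield (gross): A_g = 1.5625×0.25 = 0.39063 in². φR_n = 0.90 × 50 × 0.39063 = 17.6 kips.
Governing: min(55.3, 48.4, 17.6) = 17.6 kips → gross-section yield.

17.6 kips (gross-section yield governs)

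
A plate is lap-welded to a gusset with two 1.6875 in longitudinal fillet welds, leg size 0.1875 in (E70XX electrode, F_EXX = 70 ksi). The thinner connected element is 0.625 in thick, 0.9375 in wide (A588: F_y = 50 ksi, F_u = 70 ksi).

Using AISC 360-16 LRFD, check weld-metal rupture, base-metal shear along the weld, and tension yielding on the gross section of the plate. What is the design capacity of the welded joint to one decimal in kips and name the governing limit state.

Weld metal: throat = 0.707×0.1875 = 0.13256 in, L = 2×1.6875 = 3.375 in. φR_n = 0.75 × 0.6 × 70 × 0.13256 × 3.375 = 14.1 kips.
Base metal shear (0.625 in plate): yield φR_n = 1.0×0.6×50×0.625×3.375 = 63.3 kips; rupture φR_n = 0.75×0.6×70×0.625×3.375 = 66.4 kips; take 63.3 kips (yield).
Tension yield (gross): A_g = 0.9375×0.625 = 0.58594 in². φR_n = 0.90 × 50 × 0.58594 = 26.4 kips.
Governing: min(14.1, 63.3, 26.4) = 14.1 kips → weld metal.

14.1 kips (weld metal governs)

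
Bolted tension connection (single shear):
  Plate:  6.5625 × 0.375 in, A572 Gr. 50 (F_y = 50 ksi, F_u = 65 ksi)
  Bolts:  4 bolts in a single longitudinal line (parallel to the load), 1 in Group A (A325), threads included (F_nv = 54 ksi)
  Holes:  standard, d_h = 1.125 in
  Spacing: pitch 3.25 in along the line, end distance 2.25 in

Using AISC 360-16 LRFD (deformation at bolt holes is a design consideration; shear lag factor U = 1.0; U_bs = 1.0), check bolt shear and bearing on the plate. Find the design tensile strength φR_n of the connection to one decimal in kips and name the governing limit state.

127.2 kips (bolt shear governs)

Bolt shear: A_b = π(1)²/4 = 0.7854 in². φR_n = 0.75 × 54 × 0.7854 × 4 × 1 = 127.2 kips.
Bearing (0.375 in plate, F_u = 65 ksi): end bolts L_c = 2.25 − 1.125/2 = 1.6875, R_n = min(1.2×1.6875×0.375×65, 2.4×1×0.375×65) = 49.359 kips/bolt; interior L_c = 3.25 − 1.125 = 2.125, R_n = 58.5 kips/bolt. φR_n = 0.75 × (1×49.359 + 3×58.5) = 168.6 kips.
Governing: min(127.2, 168.6) = 127.2 kips → bolt shear.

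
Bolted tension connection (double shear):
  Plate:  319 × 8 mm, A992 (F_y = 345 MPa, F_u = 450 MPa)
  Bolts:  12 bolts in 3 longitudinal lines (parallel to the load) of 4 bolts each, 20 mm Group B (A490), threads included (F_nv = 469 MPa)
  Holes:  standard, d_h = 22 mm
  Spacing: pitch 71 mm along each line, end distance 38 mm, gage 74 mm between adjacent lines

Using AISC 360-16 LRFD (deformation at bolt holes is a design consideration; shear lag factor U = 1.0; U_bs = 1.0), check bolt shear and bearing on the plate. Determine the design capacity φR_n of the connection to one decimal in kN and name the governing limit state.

Bolt shear: A_b = π(20)²/4 = 314.16 mm². φR_n = 0.75 × 469 × 314.16 × 12 × 2 = 2652.1 kN.
Bearing (8 mm plate, F_u = 450 MPa): end bolts L_c = 38 − 22/2 = 27, R_n = min(1.2×27×8×450, 2.4×20×8×450) = 116.64 kN/bolt; interior L_c = 71 − 22 = 49, R_n = 172.8 kN/bolt. φR_n = 0.75 × (3×116.64 + 9×172.8) = 1428.8 kN.
Governing: min(2652.1, 1428.8) = 1428.8 kN → bearing.

1428.8 kN (bearing governs)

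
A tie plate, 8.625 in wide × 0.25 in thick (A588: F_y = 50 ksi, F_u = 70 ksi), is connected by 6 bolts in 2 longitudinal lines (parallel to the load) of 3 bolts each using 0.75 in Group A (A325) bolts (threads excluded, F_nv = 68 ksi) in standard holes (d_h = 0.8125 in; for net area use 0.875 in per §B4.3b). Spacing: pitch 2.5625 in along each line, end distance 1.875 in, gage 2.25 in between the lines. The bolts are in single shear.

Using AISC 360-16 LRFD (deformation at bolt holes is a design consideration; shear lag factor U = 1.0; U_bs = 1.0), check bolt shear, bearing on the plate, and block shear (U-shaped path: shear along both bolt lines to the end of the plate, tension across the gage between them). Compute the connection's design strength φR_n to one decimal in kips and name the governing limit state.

93.8 kips (block shear governs)

Bolt shear: A_b = π(0.75)²/4 = 0.44179 in². φR_n = 0.75 × 68 × 0.44179 × 6 × 1 = 135.2 kips.
Bearing (0.25 in plate, F_u = 70 ksi): end bolts L_c = 1.875 − 0.8125/2 = 1.46875, R_n = min(1.2×1.46875×0.25×70, 2.4×0.75×0.25×70) = 30.844 kips/bolt; interior L_c = 2.5625 − 0.8125 = 1.75, R_n = 31.5 kips/bolt. φR_n = 0.75 × (2×30.844 + 4×31.5) = 140.8 kips.
Block shear: shear path 2×[1.875+2×2.5625] = 2×7 in, A_gv = 3.5, A_nv = 2×(7 − 2.5×0.875)×0.25 = 2.4063 in²; tension across gage: (2.25 − 1×0.875)×0.25 = 0.34375 in². R_n = min(0.6×70×2.4063, 0.6×50×3.5) + 1.0×70×0.34375 = min(101.06, 105) + 24.063 = 125.12 kips. φR_n = 0.75 × 125.12 = 93.8 kips.
Governing: min(135.2, 140.8, 93.8) = 93.8 kips → block shear.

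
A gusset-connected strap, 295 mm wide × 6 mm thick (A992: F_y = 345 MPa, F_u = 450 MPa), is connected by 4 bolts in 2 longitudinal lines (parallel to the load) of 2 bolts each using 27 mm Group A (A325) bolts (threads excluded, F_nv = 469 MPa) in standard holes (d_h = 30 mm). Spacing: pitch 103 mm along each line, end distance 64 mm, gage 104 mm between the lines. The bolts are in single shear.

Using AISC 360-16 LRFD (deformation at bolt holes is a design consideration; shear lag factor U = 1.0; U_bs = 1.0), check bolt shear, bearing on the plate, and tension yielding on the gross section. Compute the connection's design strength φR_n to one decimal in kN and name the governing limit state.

Bolt shear: A_b = π(27)²/4 = 572.56 mm². φR_n = 0.75 × 469 × 572.56 × 4 × 1 = 805.6 kN.
Bearing (6 mm plate, F_u = 450 MPa): end bolts L_c = 64 − 30/2 = 49, R_n = min(1.2×49×6×450, 2.4×27×6×450) = 158.76 kN/bolt; interior L_c = 103 − 30 = 73, R_n = 174.96 kN/bolt. φR_n = 0.75 × (2×158.76 + 2×174.96) = 500.6 kN.
Tension yield (gross): A_g = 295×6 = 1770 mm². φR_n = 0.90 × 345 × 1770 = 549.6 kN.
Governing: min(805.6, 500.6, 549.6) = 500.6 kN → bearing.

500.6 kN (bearing governs)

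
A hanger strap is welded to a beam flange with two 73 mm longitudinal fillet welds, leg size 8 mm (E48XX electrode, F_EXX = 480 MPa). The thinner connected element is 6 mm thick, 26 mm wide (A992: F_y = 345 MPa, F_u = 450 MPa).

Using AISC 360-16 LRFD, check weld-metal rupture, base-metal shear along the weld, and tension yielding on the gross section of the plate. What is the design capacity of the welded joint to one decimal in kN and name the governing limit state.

48.4 kN (gross-section yield governs)

Weld metal: throat = 0.707×8 = 5.656 mm, L = 2×73 = 146 mm. φR_n = 0.75 × 0.6 × 480 × 5.656 × 146 = 178.4 kN.
Base metal shear (6 mm plate): yield φR_n = 1.0×0.6×345×6×146 = 181.3 kN; rupture φR_n = 0.75×0.6×450×6×146 = 177.4 kN; take 177.4 kN (rupture).
Tension yield (gross): A_g = 26×6 = 156 mm². φR_n = 0.90 × 345 × 156 = 48.4 kN.
Governing: min(178.4, 177.4, 48.4) = 48.4 kN → gross-section yield.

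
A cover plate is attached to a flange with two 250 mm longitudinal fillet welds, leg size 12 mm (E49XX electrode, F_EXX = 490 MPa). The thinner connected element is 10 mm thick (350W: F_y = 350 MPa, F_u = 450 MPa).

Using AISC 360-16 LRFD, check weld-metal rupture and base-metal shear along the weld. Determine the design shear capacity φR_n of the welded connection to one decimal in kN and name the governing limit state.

Weld metal: throat = 0.707×12 = 8.484 mm, L = 2×250 = 500 mm. φR_n = 0.75 × 0.6 × 490 × 8.484 × 500 = 935.4 kN.
Base metal shear (10 mm plate): yield φR_n = 1.0×0.6×350×10×500 = 1050.0 kN; rupture φR_n = 0.75×0.6×450×10×500 = 1012.5 kN; take 1012.5 kN (rupture).
Governing: min(935.4, 1012.5) = 935.4 kN → weld metal.

935.4 kN (weld metal governs)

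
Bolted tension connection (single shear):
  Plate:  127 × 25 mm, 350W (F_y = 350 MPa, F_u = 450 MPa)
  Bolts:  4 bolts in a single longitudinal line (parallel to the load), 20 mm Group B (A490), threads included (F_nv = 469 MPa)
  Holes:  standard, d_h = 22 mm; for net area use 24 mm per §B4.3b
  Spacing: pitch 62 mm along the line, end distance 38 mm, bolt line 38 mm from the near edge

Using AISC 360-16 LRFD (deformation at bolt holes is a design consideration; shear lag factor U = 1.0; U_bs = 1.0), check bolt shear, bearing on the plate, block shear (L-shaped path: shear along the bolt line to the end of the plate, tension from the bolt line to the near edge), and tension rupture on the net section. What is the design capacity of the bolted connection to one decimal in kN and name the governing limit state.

Bolt shear: A_b = π(20)²/4 = 314.16 mm². φR_n = 0.75 × 469 × 314.16 × 4 × 1 = 442.0 kN.
Bearing (25 mm plate, F_u = 450 MPa): end bolts L_c = 38 − 22/2 = 27, R_n = min(1.2×27×25×450, 2.4×20×25×450) = 364.5 kN/bolt; interior L_c = 62 − 22 = 40, R_n = 540 kN/bolt. φR_n = 0.75 × (1×364.5 + 3×540) = 1488.4 kN.
Block shear: shear path 1×[38+3×62] = 1×224 mm, A_gv = 5600, A_nv = 1×(224 − 3.5×24)×25 = 3500 mm²; tension to near edge: (38 − 0.5×24)×25 = 650 mm². R_n = min(0.6×450×3500, 0.6×350×5600) + 1.0×450×650 = min(945, 1176) + 292.5 = 1237.5 kN. φR_n = 0.75 × 1237.5 = 928.1 kN.
Tension rupture (net): A_n = (127 − 1×24)×25 = 2575 mm² (U = 1.0, A_e = A_n). φR_n = 0.75 × 450 × 2575 = 869.1 kN.
Governing: min(442.0, 1488.4, 928.1, 869.1) = 442.0 kN → bolt shear.

442.0 kN (bolt shear governs)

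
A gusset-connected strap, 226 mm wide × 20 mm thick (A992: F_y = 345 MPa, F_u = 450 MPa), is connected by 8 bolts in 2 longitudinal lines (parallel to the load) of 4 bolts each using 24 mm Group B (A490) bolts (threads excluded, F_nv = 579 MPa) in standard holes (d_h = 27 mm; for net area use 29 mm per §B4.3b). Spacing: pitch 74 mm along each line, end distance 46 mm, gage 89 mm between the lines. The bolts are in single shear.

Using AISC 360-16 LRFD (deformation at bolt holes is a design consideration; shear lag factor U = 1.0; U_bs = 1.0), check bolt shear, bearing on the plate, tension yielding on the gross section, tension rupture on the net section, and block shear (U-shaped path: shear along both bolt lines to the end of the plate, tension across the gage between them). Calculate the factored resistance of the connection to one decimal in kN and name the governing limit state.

1134.0 kN (net-section rupture governs)

Bolt shear: A_b = π(24)²/4 = 452.39 mm². φR_n = 0.75 × 579 × 452.39 × 8 × 1 = 1571.6 kN.
Bearing (20 mm plate, F_u = 450 MPa): end bolts L_c = 46 − 27/2 = 32.5, R_n = min(1.2×32.5×20×450, 2.4×24×20×450) = 351 kN/bolt; interior L_c = 74 − 27 = 47, R_n = 507.6 kN/bolt. φR_n = 0.75 × (2×351 + 6×507.6) = 2810.7 kN.
Tension yield (gross): A_g = 226×20 = 4520 mm². φR_n = 0.90 × 345 × 4520 = 1403.5 kN.
Tension rupture (net): A_n = (226 − 2×29)×20 = 3360 mm² (U = 1.0, A_e = A_n). φR_n = 0.75 × 450 × 3360 = 1134.0 kN.
Block shear: shear path 2×[46+3×74] = 2×268 mm, A_gv = 10720, A_nv = 2×(268 − 3.5×29)×20 = 6660 mm²; tension across gage: (89 − 1×29)×20 = 1200 mm². R_n = min(0.6×450×6660, 0.6×345×10720) + 1.0×450×1200 = min(1798.2, 2219) + 540 = 2338.2 kN. φR_n = 0.75 × 2338.2 = 1753.7 kN.
Governing: min(1571.6, 2810.7, 1403.5, 1134.0, 1753.7) = 1134.0 kN → net-section rupture.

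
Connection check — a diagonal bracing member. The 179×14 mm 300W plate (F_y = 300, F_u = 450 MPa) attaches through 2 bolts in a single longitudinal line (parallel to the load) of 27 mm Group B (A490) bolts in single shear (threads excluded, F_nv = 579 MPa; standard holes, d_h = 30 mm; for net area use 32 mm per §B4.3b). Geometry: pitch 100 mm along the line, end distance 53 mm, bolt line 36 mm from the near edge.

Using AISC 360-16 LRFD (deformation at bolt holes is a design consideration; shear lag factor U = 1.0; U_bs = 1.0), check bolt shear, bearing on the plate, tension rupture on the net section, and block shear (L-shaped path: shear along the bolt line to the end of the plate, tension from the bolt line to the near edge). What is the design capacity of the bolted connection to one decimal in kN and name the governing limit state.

Bolt shear: A_b = π(27)²/4 = 572.56 mm². φR_n = 0.75 × 579 × 572.56 × 2 × 1 = 497.3 kN.
Bearing (14 mm plate, F_u = 450 MPa): end bolts L_c = 53 − 30/2 = 38, R_n = min(1.2×38×14×450, 2.4×27×14×450) = 287.28 kN/bolt; interior L_c = 100 − 30 = 70, R_n = 408.24 kN/bolt. φR_n = 0.75 × (1×287.28 + 1×408.24) = 521.6 kN.
Tension rupture (net): A_n = (179 − 1×32)×14 = 2058 mm² (U = 1.0, A_e = A_n). φR_n = 0.75 × 450 × 2058 = 694.6 kN.
Block shear: shear path 1×[53+1×100] = 1×153 mm, A_gv = 2142, A_nv = 1×(153 − 1.5×32)×14 = 1470 mm²; tension to near edge: (36 − 0.5×32)×14 = 280 mm². R_n = min(0.6×450×1470, 0.6×300×2142) + 1.0×450×280 = min(396.9, 385.56) + 126 = 511.56 kN. φR_n = 0.75 × 511.56 = 383.7 kN.
Governing: min(497.3, 521.6, 694.6, 383.7) = 383.7 kN → block shear.

383.7 kN (block shear governs)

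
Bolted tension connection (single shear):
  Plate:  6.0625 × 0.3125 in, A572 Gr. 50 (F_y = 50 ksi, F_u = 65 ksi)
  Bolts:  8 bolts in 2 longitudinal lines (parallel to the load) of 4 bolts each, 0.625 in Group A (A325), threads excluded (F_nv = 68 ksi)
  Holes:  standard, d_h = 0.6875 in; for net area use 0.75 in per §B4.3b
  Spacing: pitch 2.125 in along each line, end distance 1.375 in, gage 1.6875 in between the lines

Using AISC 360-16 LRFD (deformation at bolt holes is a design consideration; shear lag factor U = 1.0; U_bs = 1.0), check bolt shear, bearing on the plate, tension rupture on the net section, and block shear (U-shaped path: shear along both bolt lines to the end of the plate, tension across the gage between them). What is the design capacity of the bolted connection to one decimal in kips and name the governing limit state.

69.5 kips (net-section rupture governs)

Bolt shear: A_b = π(0.625)²/4 = 0.3068 in². φR_n = 0.75 × 68 × 0.3068 × 8 × 1 = 125.2 kips.
Bearing (0.3125 in plate, F_u = 65 ksi): end bolts L_c = 1.375 − 0.6875/2 = 1.03125, R_n = min(1.2×1.03125×0.3125×65, 2.4×0.625×0.3125×65) = 25.137 kips/bolt; interior L_c = 2.125 − 0.6875 = 1.4375, R_n = 30.469 kips/bolt. φR_n = 0.75 × (2×25.137 + 6×30.469) = 174.8 kips.
Tension rupture (net): A_n = (6.0625 − 2×0.75)×0.3125 = 1.4258 in² (U = 1.0, A_e = A_n). φR_n = 0.75 × 65 × 1.4258 = 69.5 kips.
Block shear: shear path 2×[1.375+3×2.125] = 2×7.75 in, A_gv = 4.8438, A_nv = 2×(7.75 − 3.5×0.75)×0.3125 = 3.2031 in²; tension across gage: (1.6875 − 1×0.75)×0.3125 = 0.29297 in². R_n = min(0.6×65×3.2031, 0.6×50×4.8438) + 1.0×65×0.29297 = min(124.92, 145.31) + 19.043 = 143.96 kips. φR_n = 0.75 × 143.96 = 108.0 kips.
Governing: min(125.2, 174.8, 69.5, 108.0) = 69.5 kips → net-section rupture.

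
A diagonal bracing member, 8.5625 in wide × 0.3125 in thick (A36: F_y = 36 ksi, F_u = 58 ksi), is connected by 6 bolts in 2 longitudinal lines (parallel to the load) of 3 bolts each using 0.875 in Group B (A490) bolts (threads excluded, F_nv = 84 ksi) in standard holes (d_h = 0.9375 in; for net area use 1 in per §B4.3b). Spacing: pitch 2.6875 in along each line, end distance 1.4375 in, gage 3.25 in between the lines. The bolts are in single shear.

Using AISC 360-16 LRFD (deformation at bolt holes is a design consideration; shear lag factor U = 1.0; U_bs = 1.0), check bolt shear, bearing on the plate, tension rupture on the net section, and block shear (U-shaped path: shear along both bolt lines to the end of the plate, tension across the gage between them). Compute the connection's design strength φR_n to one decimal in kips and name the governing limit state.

89.2 kips (net-section rupture governs)

Bolt shear: A_b = π(0.875)²/4 = 0.60132 in². φR_n = 0.75 × 84 × 0.60132 × 6 × 1 = 227.3 kips.
Bearing (0.3125 in plate, F_u = 58 ksi): end bolts L_c = 1.4375 − 0.9375/2 = 0.96875, R_n = min(1.2×0.96875×0.3125×58, 2.4×0.875×0.3125×58) = 21.07 kips/bolt; interior L_c = 2.6875 − 0.9375 = 1.75, R_n = 38.063 kips/bolt. φR_n = 0.75 × (2×21.07 + 4×38.063) = 145.8 kips.
Tension rupture (net): A_n = (8.5625 − 2×1)×0.3125 = 2.0508 in² (U = 1.0, A_e = A_n). φR_n = 0.75 × 58 × 2.0508 = 89.2 kips.
Block shear: shear path 2×[1.4375+2×2.6875] = 2×6.8125 in, A_gv = 4.2578, A_nv = 2×(6.8125 − 2.5×1)×0.3125 = 2.6953 in²; tension across gage: (3.25 − 1×1)×0.3125 = 0.70313 in². R_n = min(0.6×58×2.6953, 0.6×36×4.2578) + 1.0×58×0.70313 = min(93.796, 91.968) + 40.782 = 132.75 kips. φR_n = 0.75 × 132.75 = 99.6 kips.
Governing: min(227.3, 145.8, 89.2, 99.6) = 89.2 kips → net-section rupture.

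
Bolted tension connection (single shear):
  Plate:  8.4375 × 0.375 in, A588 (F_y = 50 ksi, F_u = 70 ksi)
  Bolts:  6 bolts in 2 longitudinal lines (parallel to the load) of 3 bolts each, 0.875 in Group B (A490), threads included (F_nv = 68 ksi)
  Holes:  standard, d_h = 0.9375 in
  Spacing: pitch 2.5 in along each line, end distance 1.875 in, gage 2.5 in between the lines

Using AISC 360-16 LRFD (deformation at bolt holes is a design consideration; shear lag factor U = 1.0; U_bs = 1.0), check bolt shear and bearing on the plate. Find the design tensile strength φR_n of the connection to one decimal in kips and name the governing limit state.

Bolt shear: A_b = π(0.875)²/4 = 0.60132 in². φR_n = 0.75 × 68 × 0.60132 × 6 × 1 = 184.0 kips.
Bearing (0.375 in plate, F_u = 70 ksi): end bolts L_c = 1.875 − 0.9375/2 = 1.40625, R_n = min(1.2×1.40625×0.375×70, 2.4×0.875×0.375×70) = 44.297 kips/bolt; interior L_c = 2.5 − 0.9375 = 1.5625, R_n = 49.219 kips/bolt. φR_n = 0.75 × (2×44.297 + 4×49.219) = 214.1 kips.
Governing: min(184.0, 214.1) = 184.0 kips → bolt shear.

184.0 kips (bolt shear governs)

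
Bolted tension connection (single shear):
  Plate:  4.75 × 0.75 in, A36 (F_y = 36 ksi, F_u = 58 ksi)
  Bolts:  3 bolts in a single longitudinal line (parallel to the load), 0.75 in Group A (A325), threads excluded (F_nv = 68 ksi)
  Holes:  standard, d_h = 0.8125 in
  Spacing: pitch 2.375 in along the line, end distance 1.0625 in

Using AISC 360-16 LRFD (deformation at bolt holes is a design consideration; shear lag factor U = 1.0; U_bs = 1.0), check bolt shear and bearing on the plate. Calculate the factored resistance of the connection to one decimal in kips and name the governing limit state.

Bolt shear: A_b = π(0.75)²/4 = 0.44179 in². φR_n = 0.75 × 68 × 0.44179 × 3 × 1 = 67.6 kips.
Bearing (0.75 in plate, F_u = 58 ksi): end bolts L_c = 1.0625 − 0.8125/2 = 0.65625, R_n = min(1.2×0.65625×0.75×58, 2.4×0.75×0.75×58) = 34.256 kips/bolt; interior L_c = 2.375 − 0.8125 = 1.5625, R_n = 78.3 kips/bolt. φR_n = 0.75 × (1×34.256 + 2×78.3) = 143.1 kips.
Governing: min(67.6, 143.1) = 67.6 kips → bolt shear.

67.6 kips (bolt shear governs)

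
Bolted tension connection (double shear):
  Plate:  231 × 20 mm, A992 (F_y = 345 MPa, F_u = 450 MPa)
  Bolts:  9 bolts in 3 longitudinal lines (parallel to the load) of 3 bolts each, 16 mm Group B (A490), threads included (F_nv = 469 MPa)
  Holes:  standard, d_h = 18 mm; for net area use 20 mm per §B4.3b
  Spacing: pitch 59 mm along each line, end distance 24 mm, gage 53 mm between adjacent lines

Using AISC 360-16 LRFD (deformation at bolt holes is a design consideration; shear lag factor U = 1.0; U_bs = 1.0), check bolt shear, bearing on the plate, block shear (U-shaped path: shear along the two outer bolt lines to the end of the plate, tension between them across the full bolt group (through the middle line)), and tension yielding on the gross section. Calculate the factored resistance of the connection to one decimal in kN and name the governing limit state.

1190.7 kN (block shear governs)

Bolt shear: A_b = π(16)²/4 = 201.06 mm². φR_n = 0.75 × 469 × 201.06 × 9 × 2 = 1273.0 kN.
Bearing (20 mm plate, F_u = 450 MPa): end bolts L_c = 24 − 18/2 = 15, R_n = min(1.2×15×20×450, 2.4×16×20×450) = 162 kN/bolt; interior L_c = 59 − 18 = 41, R_n = 345.6 kN/bolt. φR_n = 0.75 × (3×162 + 6×345.6) = 1919.7 kN.
Block shear: shear path 2×[24+2×59] = 2×142 mm, A_gv = 5680, A_nv = 2×(142 − 2.5×20)×20 = 3680 mm²; tension across gage: (106 − 2×20)×20 = 1320 mm². R_n = min(0.6×450×3680, 0.6×345×5680) + 1.0×450×1320 = min(993.6, 1175.8) + 594 = 1587.6 kN. φR_n = 0.75 × 1587.6 = 1190.7 kN.
Tension yield (gross): A_g = 231×20 = 4620 mm². φR_n = 0.90 × 345 × 4620 = 1434.5 kN.
Governing: min(1273.0, 1919.7, 1190.7, 1434.5) = 1190.7 kN → block shear.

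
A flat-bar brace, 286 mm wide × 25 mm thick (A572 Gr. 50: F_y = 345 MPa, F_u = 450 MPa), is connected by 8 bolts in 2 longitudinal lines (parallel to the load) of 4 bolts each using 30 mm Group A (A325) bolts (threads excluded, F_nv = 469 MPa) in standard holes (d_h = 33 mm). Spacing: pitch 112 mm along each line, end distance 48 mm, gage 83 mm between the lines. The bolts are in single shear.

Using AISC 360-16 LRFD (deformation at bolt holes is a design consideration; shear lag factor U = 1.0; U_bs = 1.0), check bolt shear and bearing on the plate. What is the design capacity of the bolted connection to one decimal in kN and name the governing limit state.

1989.1 kN (bolt shear governs)

Bolt shear: A_b = π(30)²/4 = 706.86 mm². φR_n = 0.75 × 469 × 706.86 × 8 × 1 = 1989.1 kN.
Bearing (25 mm plate, F_u = 450 MPa): end bolts L_c = 48 − 33/2 = 31.5, R_n = min(1.2×31.5×25×450, 2.4×30×25×450) = 425.25 kN/bolt; interior L_c = 112 − 33 = 79, R_n = 810 kN/bolt. φR_n = 0.75 × (2×425.25 + 6×810) = 4282.9 kN.
Governing: min(1989.1, 4282.9) = 1989.1 kN → bolt shear.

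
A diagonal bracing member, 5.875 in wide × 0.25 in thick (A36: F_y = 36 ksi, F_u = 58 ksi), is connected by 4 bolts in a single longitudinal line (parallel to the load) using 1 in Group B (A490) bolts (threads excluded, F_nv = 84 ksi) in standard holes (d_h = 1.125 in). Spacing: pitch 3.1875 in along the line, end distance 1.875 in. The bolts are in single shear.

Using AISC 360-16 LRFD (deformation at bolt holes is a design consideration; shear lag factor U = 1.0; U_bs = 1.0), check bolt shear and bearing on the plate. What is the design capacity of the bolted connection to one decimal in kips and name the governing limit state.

95.4 kips (bearing governs)

Bolt shear: A_b = π(1)²/4 = 0.7854 in². φR_n = 0.75 × 84 × 0.7854 × 4 × 1 = 197.9 kips.
Bearing (0.25 in plate, F_u = 58 ksi): end bolts L_c = 1.875 − 1.125/2 = 1.3125, R_n = min(1.2×1.3125×0.25×58, 2.4×1×0.25×58) = 22.838 kips/bolt; interior L_c = 3.1875 − 1.125 = 2.0625, R_n = 34.8 kips/bolt. φR_n = 0.75 × (1×22.838 + 3×34.8) = 95.4 kips.
Governing: min(197.9, 95.4) = 95.4 kips → bearing.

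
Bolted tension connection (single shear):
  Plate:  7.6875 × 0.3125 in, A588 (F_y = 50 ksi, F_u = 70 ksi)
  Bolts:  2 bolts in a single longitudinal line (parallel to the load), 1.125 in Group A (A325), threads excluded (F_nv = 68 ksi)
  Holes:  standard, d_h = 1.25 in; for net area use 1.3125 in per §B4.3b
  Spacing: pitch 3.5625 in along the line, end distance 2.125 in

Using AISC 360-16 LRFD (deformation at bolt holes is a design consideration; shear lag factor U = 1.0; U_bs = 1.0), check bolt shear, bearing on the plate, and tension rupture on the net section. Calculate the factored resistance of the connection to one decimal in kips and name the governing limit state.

Bolt shear: A_b = π(1.125)²/4 = 0.99402 in². φR_n = 0.75 × 68 × 0.99402 × 2 × 1 = 101.4 kips.
Bearing (0.3125 in plate, F_u = 70 ksi): end bolts L_c = 2.125 − 1.25/2 = 1.5, R_n = min(1.2×1.5×0.3125×70, 2.4×1.125×0.3125×70) = 39.375 kips/bolt; interior L_c = 3.5625 − 1.25 = 2.3125, R_n = 59.063 kips/bolt. φR_n = 0.75 × (1×39.375 + 1×59.063) = 73.8 kips.
Tension rupture (net): A_n = (7.6875 − 1×1.3125)×0.3125 = 1.9922 in² (U = 1.0, A_e = A_n). φR_n = 0.75 × 70 × 1.9922 = 104.6 kips.
Governing: min(101.4, 73.8, 104.6) = 73.8 kips → bearing.

73.8 kips (bearing governs)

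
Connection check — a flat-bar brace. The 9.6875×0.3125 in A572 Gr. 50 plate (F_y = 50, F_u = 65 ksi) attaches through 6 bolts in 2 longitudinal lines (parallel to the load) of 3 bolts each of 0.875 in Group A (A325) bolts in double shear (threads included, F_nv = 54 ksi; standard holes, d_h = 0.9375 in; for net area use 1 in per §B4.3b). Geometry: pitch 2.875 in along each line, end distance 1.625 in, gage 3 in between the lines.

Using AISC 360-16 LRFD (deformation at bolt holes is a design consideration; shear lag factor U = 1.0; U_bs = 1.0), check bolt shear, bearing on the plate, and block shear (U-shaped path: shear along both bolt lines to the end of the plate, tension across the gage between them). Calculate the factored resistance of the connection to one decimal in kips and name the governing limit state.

119.6 kips (block shear governs)

Bolt shear: A_b = π(0.875)²/4 = 0.60132 in². φR_n = 0.75 × 54 × 0.60132 × 6 × 2 = 292.2 kips.
Bearing (0.3125 in plate, F_u = 65 ksi): end bolts L_c = 1.625 − 0.9375/2 = 1.15625, R_n = min(1.2×1.15625×0.3125×65, 2.4×0.875×0.3125×65) = 28.184 kips/bolt; interior L_c = 2.875 − 0.9375 = 1.9375, R_n = 42.656 kips/bolt. φR_n = 0.75 × (2×28.184 + 4×42.656) = 170.2 kips.
Block shear: shear path 2×[1.625+2×2.875] = 2×7.375 in, A_gv = 4.6094, A_nv = 2×(7.375 − 2.5×1)×0.3125 = 3.0469 in²; tension across gage: (3 − 1×1)×0.3125 = 0.625 in². R_n = min(0.6×65×3.0469, 0.6×50×4.6094) + 1.0×65×0.625 = min(118.83, 138.28) + 40.625 = 159.46 kips. φR_n = 0.75 × 159.46 = 119.6 kips.
Governing: min(292.2, 170.2, 119.6) = 119.6 kips → block shear.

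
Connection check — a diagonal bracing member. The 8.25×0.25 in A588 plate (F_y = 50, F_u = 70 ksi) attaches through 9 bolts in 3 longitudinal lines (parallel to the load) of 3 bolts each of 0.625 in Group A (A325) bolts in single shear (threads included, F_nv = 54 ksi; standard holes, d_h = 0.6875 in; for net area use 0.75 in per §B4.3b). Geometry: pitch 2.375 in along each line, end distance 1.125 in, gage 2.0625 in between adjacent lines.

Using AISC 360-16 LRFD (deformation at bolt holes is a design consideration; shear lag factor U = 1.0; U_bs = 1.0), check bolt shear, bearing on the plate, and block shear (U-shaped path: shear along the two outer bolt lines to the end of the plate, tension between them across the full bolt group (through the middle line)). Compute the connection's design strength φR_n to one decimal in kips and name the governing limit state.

Bolt shear: A_b = π(0.625)²/4 = 0.3068 in². φR_n = 0.75 × 54 × 0.3068 × 9 × 1 = 111.8 kips.
Bearing (0.25 in plate, F_u = 70 ksi): end bolts L_c = 1.125 − 0.6875/2 = 0.78125, R_n = min(1.2×0.78125×0.25×70, 2.4×0.625×0.25×70) = 16.406 kips/bolt; interior L_c = 2.375 − 0.6875 = 1.6875, R_n = 26.25 kips/bolt. φR_n = 0.75 × (3×16.406 + 6×26.25) = 155.0 kips.
Block shear: shear path 2×[1.125+2×2.375] = 2×5.875 in, A_gv = 2.9375, A_nv = 2×(5.875 − 2.5×0.75)×0.25 = 2 in²; tension across gage: (4.125 − 2×0.75)×0.25 = 0.65625 in². R_n = min(0.6×70×2, 0.6×50×2.9375) + 1.0×70×0.65625 = min(84, 88.125) + 45.938 = 129.94 kips. φR_n = 0.75 × 129.94 = 97.5 kips.
Governing: min(111.8, 155.0, 97.5) = 97.5 kips → block shear.

97.5 kips (block shear governs)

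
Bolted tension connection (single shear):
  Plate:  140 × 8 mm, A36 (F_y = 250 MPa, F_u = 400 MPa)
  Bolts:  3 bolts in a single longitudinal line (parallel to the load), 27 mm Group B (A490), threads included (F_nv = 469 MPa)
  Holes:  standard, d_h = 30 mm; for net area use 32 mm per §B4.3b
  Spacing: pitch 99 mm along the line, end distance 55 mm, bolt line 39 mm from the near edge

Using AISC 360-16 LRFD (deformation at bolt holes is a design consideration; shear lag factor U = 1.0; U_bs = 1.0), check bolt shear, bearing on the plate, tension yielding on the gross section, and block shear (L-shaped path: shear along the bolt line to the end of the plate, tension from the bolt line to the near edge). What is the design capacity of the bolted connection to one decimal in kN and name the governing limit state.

Bolt shear: A_b = π(27)²/4 = 572.56 mm². φR_n = 0.75 × 469 × 572.56 × 3 × 1 = 604.2 kN.
Bearing (8 mm plate, F_u = 400 MPa): end bolts L_c = 55 − 30/2 = 40, R_n = min(1.2×40×8×400, 2.4×27×8×400) = 153.6 kN/bolt; interior L_c = 99 − 30 = 69, R_n = 207.36 kN/bolt. φR_n = 0.75 × (1×153.6 + 2×207.36) = 426.2 kN.
Tension yield (gross): A_g = 140×8 = 1120 mm². φR_n = 0.90 × 250 × 1120 = 252.0 kN.
Block shear: shear path 1×[55+2×99] = 1×253 mm, A_gv = 2024, A_nv = 1×(253 − 2.5×32)×8 = 1384 mm²; tension to near edge: (39 − 0.5×32)×8 = 184 mm². R_n = min(0.6×400×1384, 0.6×250×2024) + 1.0×400×184 = min(332.16, 303.6) + 73.6 = 377.2 kN. φR_n = 0.75 × 377.2 = 282.9 kN.
Governing: min(604.2, 426.2, 252.0, 282.9) = 252.0 kN → gross-section yield.

252.0 kN (gross-section yield governs)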